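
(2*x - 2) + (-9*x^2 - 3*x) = -9*x^2 - x - 2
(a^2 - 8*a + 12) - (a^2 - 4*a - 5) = 17 - 4*a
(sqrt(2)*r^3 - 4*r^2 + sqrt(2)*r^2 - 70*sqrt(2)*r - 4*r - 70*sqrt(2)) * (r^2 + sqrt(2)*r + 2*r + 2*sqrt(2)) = sqrt(2)*r^5 - 2*r^4 + 3*sqrt(2)*r^4 - 72*sqrt(2)*r^3 - 6*r^3 - 222*sqrt(2)*r^2 - 144*r^2 - 420*r - 148*sqrt(2)*r - 280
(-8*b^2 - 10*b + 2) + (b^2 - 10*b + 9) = -7*b^2 - 20*b + 11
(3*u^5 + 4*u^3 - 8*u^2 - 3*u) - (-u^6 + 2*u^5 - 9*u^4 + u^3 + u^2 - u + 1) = u^6 + u^5 + 9*u^4 + 3*u^3 - 9*u^2 - 2*u - 1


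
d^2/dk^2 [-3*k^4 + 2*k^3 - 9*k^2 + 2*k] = -36*k^2 + 12*k - 18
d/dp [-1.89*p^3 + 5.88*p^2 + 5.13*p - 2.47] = -5.67*p^2 + 11.76*p + 5.13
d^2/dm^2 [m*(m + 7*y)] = 2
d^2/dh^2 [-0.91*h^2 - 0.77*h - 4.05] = -1.82000000000000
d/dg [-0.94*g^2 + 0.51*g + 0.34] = 0.51 - 1.88*g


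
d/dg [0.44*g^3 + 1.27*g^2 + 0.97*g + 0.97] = 1.32*g^2 + 2.54*g + 0.97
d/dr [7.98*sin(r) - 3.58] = 7.98*cos(r)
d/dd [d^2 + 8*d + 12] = 2*d + 8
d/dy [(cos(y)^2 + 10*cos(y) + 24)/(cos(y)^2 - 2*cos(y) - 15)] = 6*(13*cos(y) + cos(2*y) + 18)*sin(y)/((cos(y) - 5)^2*(cos(y) + 3)^2)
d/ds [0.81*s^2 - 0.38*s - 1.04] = 1.62*s - 0.38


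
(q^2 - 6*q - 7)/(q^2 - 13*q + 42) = (q + 1)/(q - 6)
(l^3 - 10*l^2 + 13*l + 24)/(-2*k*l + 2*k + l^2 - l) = (-l^3 + 10*l^2 - 13*l - 24)/(2*k*l - 2*k - l^2 + l)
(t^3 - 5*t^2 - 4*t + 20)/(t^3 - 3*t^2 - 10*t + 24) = (t^2 - 3*t - 10)/(t^2 - t - 12)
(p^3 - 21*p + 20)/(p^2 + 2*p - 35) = (p^3 - 21*p + 20)/(p^2 + 2*p - 35)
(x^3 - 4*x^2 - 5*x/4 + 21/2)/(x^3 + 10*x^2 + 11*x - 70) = (x^2 - 2*x - 21/4)/(x^2 + 12*x + 35)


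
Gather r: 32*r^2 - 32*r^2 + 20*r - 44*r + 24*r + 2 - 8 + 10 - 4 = 0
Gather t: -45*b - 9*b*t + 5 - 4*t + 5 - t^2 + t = -45*b - t^2 + t*(-9*b - 3) + 10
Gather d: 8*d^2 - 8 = 8*d^2 - 8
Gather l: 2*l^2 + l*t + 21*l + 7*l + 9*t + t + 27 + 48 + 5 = 2*l^2 + l*(t + 28) + 10*t + 80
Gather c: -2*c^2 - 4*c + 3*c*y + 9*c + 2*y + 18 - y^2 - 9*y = -2*c^2 + c*(3*y + 5) - y^2 - 7*y + 18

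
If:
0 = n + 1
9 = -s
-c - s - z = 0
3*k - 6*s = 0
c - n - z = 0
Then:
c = 4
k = -18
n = -1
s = -9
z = 5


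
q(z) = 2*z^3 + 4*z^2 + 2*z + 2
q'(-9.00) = 416.00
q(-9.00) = -1150.00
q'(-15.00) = 1232.00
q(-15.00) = -5878.00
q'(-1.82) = 7.31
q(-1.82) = -0.45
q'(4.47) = 157.65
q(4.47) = 269.49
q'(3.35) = 96.14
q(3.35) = 128.78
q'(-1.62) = 4.79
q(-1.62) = 0.75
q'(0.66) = 9.89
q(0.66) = 5.64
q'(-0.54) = -0.57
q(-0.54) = 1.77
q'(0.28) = 4.71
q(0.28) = 2.92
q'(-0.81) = -0.54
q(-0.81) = 1.94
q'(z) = 6*z^2 + 8*z + 2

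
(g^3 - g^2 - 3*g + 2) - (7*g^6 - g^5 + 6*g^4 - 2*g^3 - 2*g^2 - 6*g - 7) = -7*g^6 + g^5 - 6*g^4 + 3*g^3 + g^2 + 3*g + 9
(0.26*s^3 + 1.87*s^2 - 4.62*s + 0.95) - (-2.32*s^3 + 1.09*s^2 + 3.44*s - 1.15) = 2.58*s^3 + 0.78*s^2 - 8.06*s + 2.1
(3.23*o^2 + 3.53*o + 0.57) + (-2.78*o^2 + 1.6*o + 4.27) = 0.45*o^2 + 5.13*o + 4.84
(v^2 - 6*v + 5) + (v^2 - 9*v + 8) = 2*v^2 - 15*v + 13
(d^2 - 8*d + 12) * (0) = 0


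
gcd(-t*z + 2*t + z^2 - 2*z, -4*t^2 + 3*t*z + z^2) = -t + z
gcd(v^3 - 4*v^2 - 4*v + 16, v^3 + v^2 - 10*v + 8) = v - 2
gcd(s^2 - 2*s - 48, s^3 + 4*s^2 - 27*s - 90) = s + 6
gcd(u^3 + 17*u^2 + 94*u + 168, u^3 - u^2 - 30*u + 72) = u + 6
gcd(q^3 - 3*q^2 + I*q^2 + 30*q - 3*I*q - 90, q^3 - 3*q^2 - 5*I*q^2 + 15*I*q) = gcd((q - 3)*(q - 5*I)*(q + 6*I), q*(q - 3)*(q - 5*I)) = q^2 + q*(-3 - 5*I) + 15*I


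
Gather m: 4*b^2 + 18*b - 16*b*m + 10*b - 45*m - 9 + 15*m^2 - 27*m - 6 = 4*b^2 + 28*b + 15*m^2 + m*(-16*b - 72) - 15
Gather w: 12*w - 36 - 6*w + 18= 6*w - 18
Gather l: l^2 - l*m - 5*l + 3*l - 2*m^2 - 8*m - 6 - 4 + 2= l^2 + l*(-m - 2) - 2*m^2 - 8*m - 8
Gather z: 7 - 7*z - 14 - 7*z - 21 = -14*z - 28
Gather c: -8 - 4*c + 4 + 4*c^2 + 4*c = 4*c^2 - 4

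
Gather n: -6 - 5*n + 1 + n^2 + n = n^2 - 4*n - 5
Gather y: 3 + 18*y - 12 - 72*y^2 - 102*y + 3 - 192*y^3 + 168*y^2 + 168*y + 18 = -192*y^3 + 96*y^2 + 84*y + 12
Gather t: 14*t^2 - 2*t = 14*t^2 - 2*t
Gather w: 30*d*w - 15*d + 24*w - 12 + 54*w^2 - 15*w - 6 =-15*d + 54*w^2 + w*(30*d + 9) - 18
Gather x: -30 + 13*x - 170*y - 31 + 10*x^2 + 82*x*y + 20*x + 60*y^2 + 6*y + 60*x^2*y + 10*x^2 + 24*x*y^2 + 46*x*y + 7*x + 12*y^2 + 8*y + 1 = x^2*(60*y + 20) + x*(24*y^2 + 128*y + 40) + 72*y^2 - 156*y - 60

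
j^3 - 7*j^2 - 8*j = j*(j - 8)*(j + 1)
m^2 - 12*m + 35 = (m - 7)*(m - 5)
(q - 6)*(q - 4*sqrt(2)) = q^2 - 6*q - 4*sqrt(2)*q + 24*sqrt(2)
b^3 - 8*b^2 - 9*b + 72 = (b - 8)*(b - 3)*(b + 3)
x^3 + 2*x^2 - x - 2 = (x - 1)*(x + 1)*(x + 2)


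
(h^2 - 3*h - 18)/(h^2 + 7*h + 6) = (h^2 - 3*h - 18)/(h^2 + 7*h + 6)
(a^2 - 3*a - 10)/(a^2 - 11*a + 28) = (a^2 - 3*a - 10)/(a^2 - 11*a + 28)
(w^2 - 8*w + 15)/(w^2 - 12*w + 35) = (w - 3)/(w - 7)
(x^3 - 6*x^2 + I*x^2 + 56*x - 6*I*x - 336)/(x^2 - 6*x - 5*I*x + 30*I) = (x^2 + I*x + 56)/(x - 5*I)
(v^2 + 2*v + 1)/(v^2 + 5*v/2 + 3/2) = 2*(v + 1)/(2*v + 3)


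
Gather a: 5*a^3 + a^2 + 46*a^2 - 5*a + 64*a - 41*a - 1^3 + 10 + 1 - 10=5*a^3 + 47*a^2 + 18*a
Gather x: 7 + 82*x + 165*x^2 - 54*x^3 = -54*x^3 + 165*x^2 + 82*x + 7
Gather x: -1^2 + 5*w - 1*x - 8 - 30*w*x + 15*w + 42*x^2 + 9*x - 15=20*w + 42*x^2 + x*(8 - 30*w) - 24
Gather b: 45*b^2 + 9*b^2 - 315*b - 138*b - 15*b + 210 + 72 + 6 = 54*b^2 - 468*b + 288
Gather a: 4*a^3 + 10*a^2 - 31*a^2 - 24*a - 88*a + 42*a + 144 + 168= 4*a^3 - 21*a^2 - 70*a + 312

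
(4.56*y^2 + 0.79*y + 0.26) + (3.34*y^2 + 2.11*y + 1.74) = 7.9*y^2 + 2.9*y + 2.0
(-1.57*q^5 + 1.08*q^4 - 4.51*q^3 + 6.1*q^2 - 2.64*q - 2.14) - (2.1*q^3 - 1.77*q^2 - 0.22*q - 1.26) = -1.57*q^5 + 1.08*q^4 - 6.61*q^3 + 7.87*q^2 - 2.42*q - 0.88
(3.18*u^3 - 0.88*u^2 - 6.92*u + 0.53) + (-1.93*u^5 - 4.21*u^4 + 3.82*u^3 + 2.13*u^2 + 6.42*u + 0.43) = -1.93*u^5 - 4.21*u^4 + 7.0*u^3 + 1.25*u^2 - 0.5*u + 0.96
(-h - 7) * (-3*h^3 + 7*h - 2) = 3*h^4 + 21*h^3 - 7*h^2 - 47*h + 14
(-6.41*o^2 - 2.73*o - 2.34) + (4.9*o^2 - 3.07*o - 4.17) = -1.51*o^2 - 5.8*o - 6.51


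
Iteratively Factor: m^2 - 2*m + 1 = (m - 1)*(m - 1)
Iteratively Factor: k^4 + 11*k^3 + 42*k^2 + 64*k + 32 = (k + 2)*(k^3 + 9*k^2 + 24*k + 16) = (k + 2)*(k + 4)*(k^2 + 5*k + 4) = (k + 2)*(k + 4)^2*(k + 1)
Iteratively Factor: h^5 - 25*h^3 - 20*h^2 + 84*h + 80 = (h + 2)*(h^4 - 2*h^3 - 21*h^2 + 22*h + 40) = (h + 1)*(h + 2)*(h^3 - 3*h^2 - 18*h + 40) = (h - 2)*(h + 1)*(h + 2)*(h^2 - h - 20) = (h - 2)*(h + 1)*(h + 2)*(h + 4)*(h - 5)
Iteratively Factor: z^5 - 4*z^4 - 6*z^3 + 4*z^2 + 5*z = (z - 5)*(z^4 + z^3 - z^2 - z) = (z - 5)*(z + 1)*(z^3 - z) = (z - 5)*(z + 1)^2*(z^2 - z) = z*(z - 5)*(z + 1)^2*(z - 1)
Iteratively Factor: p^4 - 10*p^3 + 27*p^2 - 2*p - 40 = (p - 5)*(p^3 - 5*p^2 + 2*p + 8) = (p - 5)*(p + 1)*(p^2 - 6*p + 8) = (p - 5)*(p - 4)*(p + 1)*(p - 2)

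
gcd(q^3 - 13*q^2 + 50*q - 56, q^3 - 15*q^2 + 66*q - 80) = q - 2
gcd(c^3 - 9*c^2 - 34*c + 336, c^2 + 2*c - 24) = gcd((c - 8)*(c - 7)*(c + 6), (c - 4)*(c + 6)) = c + 6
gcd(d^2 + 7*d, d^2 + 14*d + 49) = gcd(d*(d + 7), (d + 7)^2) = d + 7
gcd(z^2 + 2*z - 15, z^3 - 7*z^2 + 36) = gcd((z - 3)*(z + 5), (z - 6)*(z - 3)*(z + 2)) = z - 3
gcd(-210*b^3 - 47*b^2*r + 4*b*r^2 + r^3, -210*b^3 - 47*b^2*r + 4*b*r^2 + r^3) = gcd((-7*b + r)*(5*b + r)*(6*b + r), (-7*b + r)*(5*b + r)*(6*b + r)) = -210*b^3 - 47*b^2*r + 4*b*r^2 + r^3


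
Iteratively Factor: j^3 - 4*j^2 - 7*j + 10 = (j + 2)*(j^2 - 6*j + 5) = (j - 1)*(j + 2)*(j - 5)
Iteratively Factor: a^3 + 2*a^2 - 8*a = (a - 2)*(a^2 + 4*a) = a*(a - 2)*(a + 4)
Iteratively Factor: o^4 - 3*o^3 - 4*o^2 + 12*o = (o - 3)*(o^3 - 4*o) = (o - 3)*(o + 2)*(o^2 - 2*o) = (o - 3)*(o - 2)*(o + 2)*(o)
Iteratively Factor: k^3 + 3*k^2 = (k + 3)*(k^2) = k*(k + 3)*(k)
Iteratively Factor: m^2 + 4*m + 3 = (m + 1)*(m + 3)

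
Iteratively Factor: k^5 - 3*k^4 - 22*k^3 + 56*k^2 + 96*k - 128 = (k - 4)*(k^4 + k^3 - 18*k^2 - 16*k + 32) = (k - 4)^2*(k^3 + 5*k^2 + 2*k - 8) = (k - 4)^2*(k + 2)*(k^2 + 3*k - 4) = (k - 4)^2*(k - 1)*(k + 2)*(k + 4)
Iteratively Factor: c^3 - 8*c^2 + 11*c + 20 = (c + 1)*(c^2 - 9*c + 20) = (c - 5)*(c + 1)*(c - 4)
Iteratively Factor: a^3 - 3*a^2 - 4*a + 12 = (a - 2)*(a^2 - a - 6) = (a - 3)*(a - 2)*(a + 2)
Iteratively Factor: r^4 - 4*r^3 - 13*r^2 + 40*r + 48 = (r + 3)*(r^3 - 7*r^2 + 8*r + 16) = (r - 4)*(r + 3)*(r^2 - 3*r - 4) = (r - 4)^2*(r + 3)*(r + 1)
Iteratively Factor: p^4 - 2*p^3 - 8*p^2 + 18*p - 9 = (p + 3)*(p^3 - 5*p^2 + 7*p - 3) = (p - 1)*(p + 3)*(p^2 - 4*p + 3) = (p - 3)*(p - 1)*(p + 3)*(p - 1)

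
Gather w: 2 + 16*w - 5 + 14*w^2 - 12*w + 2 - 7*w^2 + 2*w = 7*w^2 + 6*w - 1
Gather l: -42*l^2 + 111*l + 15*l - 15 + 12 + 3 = -42*l^2 + 126*l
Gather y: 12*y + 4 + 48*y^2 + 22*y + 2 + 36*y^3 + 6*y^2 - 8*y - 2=36*y^3 + 54*y^2 + 26*y + 4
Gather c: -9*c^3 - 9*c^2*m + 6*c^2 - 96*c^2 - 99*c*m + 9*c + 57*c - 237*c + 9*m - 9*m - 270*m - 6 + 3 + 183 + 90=-9*c^3 + c^2*(-9*m - 90) + c*(-99*m - 171) - 270*m + 270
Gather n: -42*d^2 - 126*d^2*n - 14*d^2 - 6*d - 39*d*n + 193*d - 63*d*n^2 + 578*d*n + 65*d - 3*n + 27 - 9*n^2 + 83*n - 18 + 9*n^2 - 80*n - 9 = -56*d^2 - 63*d*n^2 + 252*d + n*(-126*d^2 + 539*d)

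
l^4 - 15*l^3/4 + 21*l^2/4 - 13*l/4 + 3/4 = (l - 1)^3*(l - 3/4)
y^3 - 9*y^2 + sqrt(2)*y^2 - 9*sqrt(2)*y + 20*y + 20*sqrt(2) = (y - 5)*(y - 4)*(y + sqrt(2))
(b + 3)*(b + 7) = b^2 + 10*b + 21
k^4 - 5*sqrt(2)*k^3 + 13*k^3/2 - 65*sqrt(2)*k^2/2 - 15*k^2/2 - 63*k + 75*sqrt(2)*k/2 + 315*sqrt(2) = (k - 3)*(k + 7/2)*(k + 6)*(k - 5*sqrt(2))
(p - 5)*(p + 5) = p^2 - 25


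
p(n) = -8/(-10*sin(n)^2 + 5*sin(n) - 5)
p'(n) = -8*(20*sin(n)*cos(n) - 5*cos(n))/(-10*sin(n)^2 + 5*sin(n) - 5)^2 = 8*(1 - 4*sin(n))*cos(n)/(5*(-sin(n) - cos(2*n) + 2)^2)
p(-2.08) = 0.47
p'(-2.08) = -0.30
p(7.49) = 0.88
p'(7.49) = -0.47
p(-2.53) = 0.72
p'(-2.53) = -0.87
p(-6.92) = 0.70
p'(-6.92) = 0.82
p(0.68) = 1.38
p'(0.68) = -1.40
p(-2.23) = 0.53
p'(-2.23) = -0.44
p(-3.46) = 1.81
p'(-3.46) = 0.49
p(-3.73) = 1.51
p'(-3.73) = 1.44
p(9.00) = 1.72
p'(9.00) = 1.10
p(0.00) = 1.60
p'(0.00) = 1.60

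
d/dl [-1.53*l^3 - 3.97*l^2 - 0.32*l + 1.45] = -4.59*l^2 - 7.94*l - 0.32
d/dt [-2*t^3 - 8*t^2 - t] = -6*t^2 - 16*t - 1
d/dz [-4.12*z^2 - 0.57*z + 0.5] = -8.24*z - 0.57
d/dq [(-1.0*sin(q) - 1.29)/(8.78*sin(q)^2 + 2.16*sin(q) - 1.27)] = (8.78*sin(q)^2 + 22.6524*sin(q) + 4.0564)*cos(q)/(77.0884*sin(q)^4 + 37.9296*sin(q)^3 - 17.6356*sin(q)^2 - 5.4864*sin(q) + 1.6129)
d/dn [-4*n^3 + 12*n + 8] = 12 - 12*n^2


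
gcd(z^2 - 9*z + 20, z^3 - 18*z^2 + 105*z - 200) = z - 5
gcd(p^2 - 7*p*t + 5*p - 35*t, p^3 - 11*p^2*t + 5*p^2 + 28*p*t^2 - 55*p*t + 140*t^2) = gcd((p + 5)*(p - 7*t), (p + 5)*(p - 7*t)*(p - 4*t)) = p^2 - 7*p*t + 5*p - 35*t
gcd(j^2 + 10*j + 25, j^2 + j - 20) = j + 5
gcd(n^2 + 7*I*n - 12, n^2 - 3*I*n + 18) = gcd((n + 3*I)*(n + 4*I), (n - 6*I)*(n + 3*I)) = n + 3*I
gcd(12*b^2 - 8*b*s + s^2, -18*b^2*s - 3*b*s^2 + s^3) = -6*b + s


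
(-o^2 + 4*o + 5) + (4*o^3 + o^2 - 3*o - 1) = 4*o^3 + o + 4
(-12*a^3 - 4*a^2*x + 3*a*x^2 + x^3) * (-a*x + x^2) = 12*a^4*x - 8*a^3*x^2 - 7*a^2*x^3 + 2*a*x^4 + x^5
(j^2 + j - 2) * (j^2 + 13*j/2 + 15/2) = j^4 + 15*j^3/2 + 12*j^2 - 11*j/2 - 15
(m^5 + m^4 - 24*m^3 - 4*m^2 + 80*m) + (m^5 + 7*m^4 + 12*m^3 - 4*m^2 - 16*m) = 2*m^5 + 8*m^4 - 12*m^3 - 8*m^2 + 64*m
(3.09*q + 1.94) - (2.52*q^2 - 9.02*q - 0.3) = -2.52*q^2 + 12.11*q + 2.24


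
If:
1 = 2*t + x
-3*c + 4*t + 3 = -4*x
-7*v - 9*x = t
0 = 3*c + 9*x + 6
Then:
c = 1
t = 1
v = 8/7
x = -1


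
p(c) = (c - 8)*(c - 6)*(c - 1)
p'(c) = (c - 8)*(c - 6) + (c - 8)*(c - 1) + (c - 6)*(c - 1)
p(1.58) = 16.46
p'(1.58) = 22.09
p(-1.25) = -150.89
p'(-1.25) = 104.19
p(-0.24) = -63.76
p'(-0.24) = 69.37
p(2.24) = 26.86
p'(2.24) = 9.85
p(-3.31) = -453.83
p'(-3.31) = 194.17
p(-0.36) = -72.31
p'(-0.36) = 73.19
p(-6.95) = -1539.14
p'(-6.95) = 415.41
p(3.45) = 28.43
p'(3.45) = -5.79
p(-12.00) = -4680.00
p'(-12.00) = 854.00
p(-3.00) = -396.00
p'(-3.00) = 179.00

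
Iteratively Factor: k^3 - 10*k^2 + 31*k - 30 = (k - 2)*(k^2 - 8*k + 15) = (k - 3)*(k - 2)*(k - 5)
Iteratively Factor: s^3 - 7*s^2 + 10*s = (s)*(s^2 - 7*s + 10) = s*(s - 5)*(s - 2)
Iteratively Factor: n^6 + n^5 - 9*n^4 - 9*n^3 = (n - 3)*(n^5 + 4*n^4 + 3*n^3) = (n - 3)*(n + 1)*(n^4 + 3*n^3) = n*(n - 3)*(n + 1)*(n^3 + 3*n^2) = n^2*(n - 3)*(n + 1)*(n^2 + 3*n) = n^2*(n - 3)*(n + 1)*(n + 3)*(n)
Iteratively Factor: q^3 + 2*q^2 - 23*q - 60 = (q + 4)*(q^2 - 2*q - 15) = (q - 5)*(q + 4)*(q + 3)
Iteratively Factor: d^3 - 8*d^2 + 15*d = (d - 3)*(d^2 - 5*d) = d*(d - 3)*(d - 5)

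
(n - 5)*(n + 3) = n^2 - 2*n - 15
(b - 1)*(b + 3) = b^2 + 2*b - 3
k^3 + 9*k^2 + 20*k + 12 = (k + 1)*(k + 2)*(k + 6)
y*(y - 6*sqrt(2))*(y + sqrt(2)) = y^3 - 5*sqrt(2)*y^2 - 12*y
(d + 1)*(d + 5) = d^2 + 6*d + 5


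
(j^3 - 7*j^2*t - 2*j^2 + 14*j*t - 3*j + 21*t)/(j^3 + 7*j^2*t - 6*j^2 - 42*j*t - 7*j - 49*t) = (j^2 - 7*j*t - 3*j + 21*t)/(j^2 + 7*j*t - 7*j - 49*t)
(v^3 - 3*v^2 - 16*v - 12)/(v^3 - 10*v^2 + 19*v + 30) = (v + 2)/(v - 5)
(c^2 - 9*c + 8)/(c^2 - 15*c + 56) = (c - 1)/(c - 7)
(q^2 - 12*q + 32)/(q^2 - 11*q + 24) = (q - 4)/(q - 3)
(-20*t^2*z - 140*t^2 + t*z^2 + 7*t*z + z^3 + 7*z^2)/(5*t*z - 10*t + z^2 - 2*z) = (-4*t*z - 28*t + z^2 + 7*z)/(z - 2)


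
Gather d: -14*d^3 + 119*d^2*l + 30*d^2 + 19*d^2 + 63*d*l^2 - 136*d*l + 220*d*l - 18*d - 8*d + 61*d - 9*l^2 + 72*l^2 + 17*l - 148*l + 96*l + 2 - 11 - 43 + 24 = -14*d^3 + d^2*(119*l + 49) + d*(63*l^2 + 84*l + 35) + 63*l^2 - 35*l - 28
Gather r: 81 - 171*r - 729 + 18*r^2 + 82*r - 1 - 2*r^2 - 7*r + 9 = 16*r^2 - 96*r - 640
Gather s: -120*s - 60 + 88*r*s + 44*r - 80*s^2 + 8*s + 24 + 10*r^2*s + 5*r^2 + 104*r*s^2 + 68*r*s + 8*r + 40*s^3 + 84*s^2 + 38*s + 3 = 5*r^2 + 52*r + 40*s^3 + s^2*(104*r + 4) + s*(10*r^2 + 156*r - 74) - 33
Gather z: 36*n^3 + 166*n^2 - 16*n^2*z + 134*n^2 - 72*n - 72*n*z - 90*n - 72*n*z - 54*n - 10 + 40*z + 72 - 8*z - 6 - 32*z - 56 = 36*n^3 + 300*n^2 - 216*n + z*(-16*n^2 - 144*n)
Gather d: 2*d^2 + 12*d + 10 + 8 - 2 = 2*d^2 + 12*d + 16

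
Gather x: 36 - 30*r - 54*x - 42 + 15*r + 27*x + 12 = -15*r - 27*x + 6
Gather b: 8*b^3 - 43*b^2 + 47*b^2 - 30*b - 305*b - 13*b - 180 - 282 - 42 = 8*b^3 + 4*b^2 - 348*b - 504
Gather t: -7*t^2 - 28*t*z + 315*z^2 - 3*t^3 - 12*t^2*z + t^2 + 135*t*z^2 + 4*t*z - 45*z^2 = -3*t^3 + t^2*(-12*z - 6) + t*(135*z^2 - 24*z) + 270*z^2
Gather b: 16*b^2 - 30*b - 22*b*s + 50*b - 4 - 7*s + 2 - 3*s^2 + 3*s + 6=16*b^2 + b*(20 - 22*s) - 3*s^2 - 4*s + 4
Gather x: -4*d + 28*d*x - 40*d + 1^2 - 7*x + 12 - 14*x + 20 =-44*d + x*(28*d - 21) + 33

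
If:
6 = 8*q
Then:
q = 3/4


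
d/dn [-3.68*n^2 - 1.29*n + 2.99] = -7.36*n - 1.29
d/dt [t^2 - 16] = 2*t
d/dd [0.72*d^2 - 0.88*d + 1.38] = 1.44*d - 0.88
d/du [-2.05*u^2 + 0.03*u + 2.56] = 0.03 - 4.1*u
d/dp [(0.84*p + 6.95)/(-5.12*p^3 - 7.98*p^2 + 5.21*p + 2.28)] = (8.6016*p^3 + 113.4552*p^2 + 110.922*p - 34.2943)/(26.2144*p^6 + 81.7152*p^5 + 10.33*p^4 - 106.4988*p^3 - 9.2447*p^2 + 23.7576*p + 5.1984)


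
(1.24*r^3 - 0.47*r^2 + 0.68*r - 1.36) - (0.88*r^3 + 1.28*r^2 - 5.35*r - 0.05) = 0.36*r^3 - 1.75*r^2 + 6.03*r - 1.31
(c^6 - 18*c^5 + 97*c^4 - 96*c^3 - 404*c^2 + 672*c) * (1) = c^6 - 18*c^5 + 97*c^4 - 96*c^3 - 404*c^2 + 672*c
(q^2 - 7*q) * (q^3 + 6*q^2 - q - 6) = q^5 - q^4 - 43*q^3 + q^2 + 42*q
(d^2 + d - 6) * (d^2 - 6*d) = d^4 - 5*d^3 - 12*d^2 + 36*d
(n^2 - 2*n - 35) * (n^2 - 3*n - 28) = n^4 - 5*n^3 - 57*n^2 + 161*n + 980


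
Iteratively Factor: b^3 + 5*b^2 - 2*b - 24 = (b + 3)*(b^2 + 2*b - 8) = (b - 2)*(b + 3)*(b + 4)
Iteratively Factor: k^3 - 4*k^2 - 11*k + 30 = (k - 5)*(k^2 + k - 6) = (k - 5)*(k + 3)*(k - 2)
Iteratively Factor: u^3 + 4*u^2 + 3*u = (u + 1)*(u^2 + 3*u) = (u + 1)*(u + 3)*(u)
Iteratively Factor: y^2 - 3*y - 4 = (y - 4)*(y + 1)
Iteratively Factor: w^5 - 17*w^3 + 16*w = (w + 4)*(w^4 - 4*w^3 - w^2 + 4*w) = (w - 4)*(w + 4)*(w^3 - w) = (w - 4)*(w + 1)*(w + 4)*(w^2 - w) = w*(w - 4)*(w + 1)*(w + 4)*(w - 1)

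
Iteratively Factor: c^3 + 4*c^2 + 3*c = (c)*(c^2 + 4*c + 3) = c*(c + 3)*(c + 1)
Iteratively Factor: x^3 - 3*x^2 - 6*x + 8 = (x - 1)*(x^2 - 2*x - 8) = (x - 4)*(x - 1)*(x + 2)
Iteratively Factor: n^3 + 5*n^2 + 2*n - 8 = (n - 1)*(n^2 + 6*n + 8) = (n - 1)*(n + 4)*(n + 2)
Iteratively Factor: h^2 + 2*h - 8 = (h + 4)*(h - 2)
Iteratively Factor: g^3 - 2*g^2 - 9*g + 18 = (g - 2)*(g^2 - 9) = (g - 3)*(g - 2)*(g + 3)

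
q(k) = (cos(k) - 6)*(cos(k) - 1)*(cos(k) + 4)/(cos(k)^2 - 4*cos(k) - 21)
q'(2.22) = -1.21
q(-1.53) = -1.09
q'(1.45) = -1.22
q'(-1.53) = 1.25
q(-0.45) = -0.10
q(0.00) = 0.00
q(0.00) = 0.00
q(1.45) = -0.99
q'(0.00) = 0.00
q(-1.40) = -0.93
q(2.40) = -2.18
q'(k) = (2*sin(k)*cos(k) - 4*sin(k))*(cos(k) - 6)*(cos(k) - 1)*(cos(k) + 4)/(cos(k)^2 - 4*cos(k) - 21)^2 - (cos(k) - 6)*(cos(k) - 1)*sin(k)/(cos(k)^2 - 4*cos(k) - 21) - (cos(k) - 6)*(cos(k) + 4)*sin(k)/(cos(k)^2 - 4*cos(k) - 21) - (cos(k) - 1)*(cos(k) + 4)*sin(k)/(cos(k)^2 - 4*cos(k) - 21) = (-cos(k)^4 + 8*cos(k)^3 + 29*cos(k)^2 - 78*cos(k) - 558)*sin(k)/((cos(k) - 7)^2*(cos(k) + 3)^2)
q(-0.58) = -0.17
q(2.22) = -1.98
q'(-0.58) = 0.59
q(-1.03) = -0.53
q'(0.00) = 0.00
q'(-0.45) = 0.46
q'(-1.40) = 1.20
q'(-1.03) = 0.97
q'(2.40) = -1.08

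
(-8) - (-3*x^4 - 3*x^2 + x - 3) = 3*x^4 + 3*x^2 - x - 5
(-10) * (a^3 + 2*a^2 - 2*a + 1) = -10*a^3 - 20*a^2 + 20*a - 10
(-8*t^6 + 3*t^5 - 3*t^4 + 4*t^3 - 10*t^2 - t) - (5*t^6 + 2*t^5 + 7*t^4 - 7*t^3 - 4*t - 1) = -13*t^6 + t^5 - 10*t^4 + 11*t^3 - 10*t^2 + 3*t + 1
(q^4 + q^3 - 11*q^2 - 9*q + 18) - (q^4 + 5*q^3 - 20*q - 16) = -4*q^3 - 11*q^2 + 11*q + 34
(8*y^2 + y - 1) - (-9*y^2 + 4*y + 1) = 17*y^2 - 3*y - 2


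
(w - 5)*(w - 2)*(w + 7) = w^3 - 39*w + 70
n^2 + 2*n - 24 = (n - 4)*(n + 6)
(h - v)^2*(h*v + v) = h^3*v - 2*h^2*v^2 + h^2*v + h*v^3 - 2*h*v^2 + v^3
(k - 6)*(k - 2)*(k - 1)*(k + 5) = k^4 - 4*k^3 - 25*k^2 + 88*k - 60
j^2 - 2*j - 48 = (j - 8)*(j + 6)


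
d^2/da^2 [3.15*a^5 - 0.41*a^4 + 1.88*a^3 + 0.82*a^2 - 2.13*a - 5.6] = 63.0*a^3 - 4.92*a^2 + 11.28*a + 1.64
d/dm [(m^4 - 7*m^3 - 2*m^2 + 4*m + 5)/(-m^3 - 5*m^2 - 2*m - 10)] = (-m^6 - 10*m^5 + 27*m^4 - 4*m^3 + 249*m^2 + 90*m - 30)/(m^6 + 10*m^5 + 29*m^4 + 40*m^3 + 104*m^2 + 40*m + 100)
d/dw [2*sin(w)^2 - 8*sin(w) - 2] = 4*(sin(w) - 2)*cos(w)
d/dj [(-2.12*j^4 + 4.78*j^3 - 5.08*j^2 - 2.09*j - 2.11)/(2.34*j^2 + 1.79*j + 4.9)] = (-9.9216*j^5 - 0.199200000000005*j^4 - 24.4396*j^3 + 66.0634*j^2 - 39.9092*j - 6.4641)/(5.4756*j^4 + 8.3772*j^3 + 26.1361*j^2 + 17.542*j + 24.01)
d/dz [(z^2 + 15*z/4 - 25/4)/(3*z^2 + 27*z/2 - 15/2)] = 1/(4*z^2 - 4*z + 1)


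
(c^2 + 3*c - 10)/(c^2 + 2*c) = (c^2 + 3*c - 10)/(c*(c + 2))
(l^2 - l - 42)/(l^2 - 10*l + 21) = (l + 6)/(l - 3)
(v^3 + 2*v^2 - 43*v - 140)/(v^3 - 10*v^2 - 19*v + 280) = (v + 4)/(v - 8)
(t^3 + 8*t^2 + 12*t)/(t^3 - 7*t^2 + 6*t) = (t^2 + 8*t + 12)/(t^2 - 7*t + 6)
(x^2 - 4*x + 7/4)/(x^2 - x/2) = (x - 7/2)/x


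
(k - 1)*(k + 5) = k^2 + 4*k - 5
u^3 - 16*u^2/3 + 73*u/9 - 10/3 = (u - 3)*(u - 5/3)*(u - 2/3)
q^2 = q^2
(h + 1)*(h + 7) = h^2 + 8*h + 7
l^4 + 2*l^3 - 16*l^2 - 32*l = l*(l - 4)*(l + 2)*(l + 4)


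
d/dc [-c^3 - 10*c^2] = c*(-3*c - 20)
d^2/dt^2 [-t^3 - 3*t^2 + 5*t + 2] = -6*t - 6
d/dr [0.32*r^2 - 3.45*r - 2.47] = 0.64*r - 3.45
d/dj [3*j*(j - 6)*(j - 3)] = 9*j^2 - 54*j + 54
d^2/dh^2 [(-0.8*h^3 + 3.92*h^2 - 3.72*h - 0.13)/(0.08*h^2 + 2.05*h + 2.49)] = (-6.93889390390723e-18*h^5 + 2.22044604925031e-16*h^4 - 7.738656*h^3 - 29.191776*h^2 - 25.442256*h + 85.545406)/(0.000512*h^6 + 0.03936*h^5 + 1.056408*h^4 + 11.065285*h^3 + 32.880699*h^2 + 38.130615*h + 15.438249)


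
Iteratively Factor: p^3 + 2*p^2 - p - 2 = (p + 2)*(p^2 - 1) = (p - 1)*(p + 2)*(p + 1)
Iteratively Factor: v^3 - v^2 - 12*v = (v - 4)*(v^2 + 3*v) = (v - 4)*(v + 3)*(v)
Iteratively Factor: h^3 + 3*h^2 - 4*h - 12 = (h + 3)*(h^2 - 4) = (h + 2)*(h + 3)*(h - 2)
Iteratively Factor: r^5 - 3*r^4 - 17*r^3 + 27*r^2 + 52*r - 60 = (r - 2)*(r^4 - r^3 - 19*r^2 - 11*r + 30) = (r - 2)*(r + 2)*(r^3 - 3*r^2 - 13*r + 15) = (r - 2)*(r - 1)*(r + 2)*(r^2 - 2*r - 15) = (r - 5)*(r - 2)*(r - 1)*(r + 2)*(r + 3)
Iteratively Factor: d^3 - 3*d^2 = (d)*(d^2 - 3*d) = d*(d - 3)*(d)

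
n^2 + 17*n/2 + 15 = (n + 5/2)*(n + 6)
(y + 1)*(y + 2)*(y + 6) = y^3 + 9*y^2 + 20*y + 12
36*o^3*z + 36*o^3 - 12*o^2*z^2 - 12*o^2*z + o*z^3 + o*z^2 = (-6*o + z)^2*(o*z + o)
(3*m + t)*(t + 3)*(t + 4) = 3*m*t^2 + 21*m*t + 36*m + t^3 + 7*t^2 + 12*t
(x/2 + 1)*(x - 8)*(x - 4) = x^3/2 - 5*x^2 + 4*x + 32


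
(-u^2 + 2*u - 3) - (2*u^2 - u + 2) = -3*u^2 + 3*u - 5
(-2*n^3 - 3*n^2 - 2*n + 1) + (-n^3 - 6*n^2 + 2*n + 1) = -3*n^3 - 9*n^2 + 2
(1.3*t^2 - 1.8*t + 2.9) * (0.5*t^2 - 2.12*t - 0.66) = 0.65*t^4 - 3.656*t^3 + 4.408*t^2 - 4.96*t - 1.914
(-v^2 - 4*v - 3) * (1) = -v^2 - 4*v - 3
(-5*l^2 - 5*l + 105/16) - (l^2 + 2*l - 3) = -6*l^2 - 7*l + 153/16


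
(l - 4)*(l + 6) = l^2 + 2*l - 24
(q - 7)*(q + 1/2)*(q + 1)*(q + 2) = q^4 - 7*q^3/2 - 21*q^2 - 47*q/2 - 7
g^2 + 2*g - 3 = (g - 1)*(g + 3)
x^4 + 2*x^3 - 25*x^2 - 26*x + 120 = (x - 4)*(x - 2)*(x + 3)*(x + 5)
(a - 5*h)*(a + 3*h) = a^2 - 2*a*h - 15*h^2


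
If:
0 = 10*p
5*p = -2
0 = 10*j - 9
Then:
No Solution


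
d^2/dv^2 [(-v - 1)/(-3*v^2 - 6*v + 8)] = 18*(v + 1)*(-3*v^2 - 6*v + 4*(v + 1)^2 + 8)/(3*v^2 + 6*v - 8)^3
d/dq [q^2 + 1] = 2*q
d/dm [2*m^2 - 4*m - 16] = 4*m - 4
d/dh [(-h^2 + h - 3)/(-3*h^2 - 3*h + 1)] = 2*(3*h^2 - 10*h - 4)/(9*h^4 + 18*h^3 + 3*h^2 - 6*h + 1)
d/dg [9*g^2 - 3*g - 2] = 18*g - 3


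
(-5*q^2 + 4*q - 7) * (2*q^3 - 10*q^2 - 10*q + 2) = -10*q^5 + 58*q^4 - 4*q^3 + 20*q^2 + 78*q - 14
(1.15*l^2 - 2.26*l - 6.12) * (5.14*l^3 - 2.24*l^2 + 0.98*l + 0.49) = 5.911*l^5 - 14.1924*l^4 - 25.2674*l^3 + 12.0575*l^2 - 7.105*l - 2.9988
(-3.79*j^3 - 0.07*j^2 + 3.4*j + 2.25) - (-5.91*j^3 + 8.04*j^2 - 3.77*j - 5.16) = 2.12*j^3 - 8.11*j^2 + 7.17*j + 7.41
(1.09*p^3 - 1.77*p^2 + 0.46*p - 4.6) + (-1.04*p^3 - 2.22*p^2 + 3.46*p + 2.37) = 0.05*p^3 - 3.99*p^2 + 3.92*p - 2.23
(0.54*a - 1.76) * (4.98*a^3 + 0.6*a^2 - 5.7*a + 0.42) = 2.6892*a^4 - 8.4408*a^3 - 4.134*a^2 + 10.2588*a - 0.7392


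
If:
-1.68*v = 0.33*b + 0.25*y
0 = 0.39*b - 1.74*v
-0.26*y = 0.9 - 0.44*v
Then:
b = 1.08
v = 0.24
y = -3.05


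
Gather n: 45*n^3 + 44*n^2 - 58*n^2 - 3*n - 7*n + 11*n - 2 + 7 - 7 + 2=45*n^3 - 14*n^2 + n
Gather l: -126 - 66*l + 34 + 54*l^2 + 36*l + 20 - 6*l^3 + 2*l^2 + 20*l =-6*l^3 + 56*l^2 - 10*l - 72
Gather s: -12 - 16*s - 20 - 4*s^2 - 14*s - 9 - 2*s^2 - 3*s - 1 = -6*s^2 - 33*s - 42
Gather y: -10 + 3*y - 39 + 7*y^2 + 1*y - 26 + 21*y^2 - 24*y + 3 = 28*y^2 - 20*y - 72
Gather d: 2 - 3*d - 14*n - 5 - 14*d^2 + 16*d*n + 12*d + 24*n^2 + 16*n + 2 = -14*d^2 + d*(16*n + 9) + 24*n^2 + 2*n - 1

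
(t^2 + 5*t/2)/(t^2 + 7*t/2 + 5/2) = t/(t + 1)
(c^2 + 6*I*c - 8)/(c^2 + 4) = (c + 4*I)/(c - 2*I)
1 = 1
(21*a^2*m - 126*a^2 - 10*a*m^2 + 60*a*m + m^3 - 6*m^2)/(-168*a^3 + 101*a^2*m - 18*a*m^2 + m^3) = (6 - m)/(8*a - m)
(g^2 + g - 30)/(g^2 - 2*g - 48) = (g - 5)/(g - 8)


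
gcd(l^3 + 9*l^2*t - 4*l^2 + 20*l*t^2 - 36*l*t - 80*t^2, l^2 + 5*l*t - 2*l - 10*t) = l + 5*t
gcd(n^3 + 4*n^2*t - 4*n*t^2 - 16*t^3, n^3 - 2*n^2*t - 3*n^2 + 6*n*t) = -n + 2*t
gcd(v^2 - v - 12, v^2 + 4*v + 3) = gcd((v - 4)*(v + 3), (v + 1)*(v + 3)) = v + 3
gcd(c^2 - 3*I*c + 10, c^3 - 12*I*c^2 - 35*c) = c - 5*I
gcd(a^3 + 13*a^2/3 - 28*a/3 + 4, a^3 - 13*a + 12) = a - 1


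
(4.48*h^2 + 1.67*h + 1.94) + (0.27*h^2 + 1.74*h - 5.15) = 4.75*h^2 + 3.41*h - 3.21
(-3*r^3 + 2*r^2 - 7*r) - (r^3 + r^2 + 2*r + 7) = -4*r^3 + r^2 - 9*r - 7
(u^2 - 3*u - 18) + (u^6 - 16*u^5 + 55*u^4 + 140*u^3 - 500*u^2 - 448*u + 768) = u^6 - 16*u^5 + 55*u^4 + 140*u^3 - 499*u^2 - 451*u + 750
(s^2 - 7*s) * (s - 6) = s^3 - 13*s^2 + 42*s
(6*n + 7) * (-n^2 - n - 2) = -6*n^3 - 13*n^2 - 19*n - 14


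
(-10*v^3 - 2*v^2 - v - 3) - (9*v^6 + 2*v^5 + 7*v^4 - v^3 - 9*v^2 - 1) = -9*v^6 - 2*v^5 - 7*v^4 - 9*v^3 + 7*v^2 - v - 2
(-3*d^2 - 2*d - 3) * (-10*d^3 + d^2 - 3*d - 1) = 30*d^5 + 17*d^4 + 37*d^3 + 6*d^2 + 11*d + 3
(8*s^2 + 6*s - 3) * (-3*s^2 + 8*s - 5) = -24*s^4 + 46*s^3 + 17*s^2 - 54*s + 15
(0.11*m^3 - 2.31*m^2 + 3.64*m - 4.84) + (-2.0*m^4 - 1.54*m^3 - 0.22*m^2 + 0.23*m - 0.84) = -2.0*m^4 - 1.43*m^3 - 2.53*m^2 + 3.87*m - 5.68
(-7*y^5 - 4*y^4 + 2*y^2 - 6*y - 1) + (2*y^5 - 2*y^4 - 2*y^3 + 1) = -5*y^5 - 6*y^4 - 2*y^3 + 2*y^2 - 6*y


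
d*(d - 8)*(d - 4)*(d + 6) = d^4 - 6*d^3 - 40*d^2 + 192*d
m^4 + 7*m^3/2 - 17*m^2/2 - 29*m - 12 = (m - 3)*(m + 1/2)*(m + 2)*(m + 4)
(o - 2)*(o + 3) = o^2 + o - 6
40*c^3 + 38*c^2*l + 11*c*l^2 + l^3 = (2*c + l)*(4*c + l)*(5*c + l)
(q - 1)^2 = q^2 - 2*q + 1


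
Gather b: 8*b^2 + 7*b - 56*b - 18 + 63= 8*b^2 - 49*b + 45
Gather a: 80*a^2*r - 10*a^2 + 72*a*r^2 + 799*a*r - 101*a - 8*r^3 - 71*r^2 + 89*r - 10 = a^2*(80*r - 10) + a*(72*r^2 + 799*r - 101) - 8*r^3 - 71*r^2 + 89*r - 10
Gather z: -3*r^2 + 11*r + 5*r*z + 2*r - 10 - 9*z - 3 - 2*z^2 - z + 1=-3*r^2 + 13*r - 2*z^2 + z*(5*r - 10) - 12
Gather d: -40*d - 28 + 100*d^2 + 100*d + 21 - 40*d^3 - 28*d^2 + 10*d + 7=-40*d^3 + 72*d^2 + 70*d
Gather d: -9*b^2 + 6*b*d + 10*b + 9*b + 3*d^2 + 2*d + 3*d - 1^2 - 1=-9*b^2 + 19*b + 3*d^2 + d*(6*b + 5) - 2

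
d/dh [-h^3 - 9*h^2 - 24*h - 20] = -3*h^2 - 18*h - 24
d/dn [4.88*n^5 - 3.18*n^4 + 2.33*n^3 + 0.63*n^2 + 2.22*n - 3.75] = 24.4*n^4 - 12.72*n^3 + 6.99*n^2 + 1.26*n + 2.22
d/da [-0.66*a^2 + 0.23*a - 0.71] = 0.23 - 1.32*a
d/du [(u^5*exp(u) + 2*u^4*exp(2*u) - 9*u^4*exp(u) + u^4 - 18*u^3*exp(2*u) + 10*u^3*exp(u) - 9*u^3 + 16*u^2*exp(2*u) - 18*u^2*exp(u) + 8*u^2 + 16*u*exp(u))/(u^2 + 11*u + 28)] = (u^7*exp(u) + 4*u^6*exp(2*u) + 5*u^6*exp(u) + 12*u^5*exp(2*u) - 35*u^5*exp(u) + 2*u^5 - 204*u^4*exp(2*u) - 307*u^4*exp(u) + 24*u^4 - 828*u^3*exp(2*u) - 690*u^3*exp(u) - 86*u^3 - 440*u^2*exp(2*u) + 298*u^2*exp(u) - 668*u^2 + 896*u*exp(2*u) - 560*u*exp(u) + 448*u + 448*exp(u))/(u^4 + 22*u^3 + 177*u^2 + 616*u + 784)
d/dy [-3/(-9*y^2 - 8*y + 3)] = 6*(-9*y - 4)/(9*y^2 + 8*y - 3)^2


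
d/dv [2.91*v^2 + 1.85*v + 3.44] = 5.82*v + 1.85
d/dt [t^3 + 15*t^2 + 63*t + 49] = 3*t^2 + 30*t + 63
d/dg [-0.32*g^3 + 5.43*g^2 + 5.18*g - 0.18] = -0.96*g^2 + 10.86*g + 5.18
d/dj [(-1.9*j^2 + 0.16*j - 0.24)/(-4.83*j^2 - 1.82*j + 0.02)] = (4.2308*j^2 - 2.3944*j - 0.4336)/(23.3289*j^4 + 17.5812*j^3 + 3.1192*j^2 - 0.0728*j + 0.0004)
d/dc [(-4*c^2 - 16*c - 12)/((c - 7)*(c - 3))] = 8*(7*c^2 - 18*c - 57)/(c^4 - 20*c^3 + 142*c^2 - 420*c + 441)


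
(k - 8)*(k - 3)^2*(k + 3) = k^4 - 11*k^3 + 15*k^2 + 99*k - 216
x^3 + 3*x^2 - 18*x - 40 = (x - 4)*(x + 2)*(x + 5)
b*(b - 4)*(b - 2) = b^3 - 6*b^2 + 8*b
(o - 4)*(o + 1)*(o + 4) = o^3 + o^2 - 16*o - 16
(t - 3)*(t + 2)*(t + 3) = t^3 + 2*t^2 - 9*t - 18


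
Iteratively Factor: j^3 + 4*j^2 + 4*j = (j + 2)*(j^2 + 2*j) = j*(j + 2)*(j + 2)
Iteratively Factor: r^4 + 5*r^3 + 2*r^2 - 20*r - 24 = (r - 2)*(r^3 + 7*r^2 + 16*r + 12) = (r - 2)*(r + 2)*(r^2 + 5*r + 6) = (r - 2)*(r + 2)*(r + 3)*(r + 2)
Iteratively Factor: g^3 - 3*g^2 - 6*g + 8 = (g + 2)*(g^2 - 5*g + 4) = (g - 1)*(g + 2)*(g - 4)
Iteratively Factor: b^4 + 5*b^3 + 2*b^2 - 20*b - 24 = (b + 2)*(b^3 + 3*b^2 - 4*b - 12) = (b + 2)*(b + 3)*(b^2 - 4) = (b - 2)*(b + 2)*(b + 3)*(b + 2)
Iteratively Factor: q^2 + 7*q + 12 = (q + 3)*(q + 4)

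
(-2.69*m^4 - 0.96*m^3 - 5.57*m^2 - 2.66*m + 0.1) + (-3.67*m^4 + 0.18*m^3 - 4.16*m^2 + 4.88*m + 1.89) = -6.36*m^4 - 0.78*m^3 - 9.73*m^2 + 2.22*m + 1.99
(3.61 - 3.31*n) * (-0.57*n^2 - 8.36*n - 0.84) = 1.8867*n^3 + 25.6139*n^2 - 27.3992*n - 3.0324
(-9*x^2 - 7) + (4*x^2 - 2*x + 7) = -5*x^2 - 2*x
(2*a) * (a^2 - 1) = 2*a^3 - 2*a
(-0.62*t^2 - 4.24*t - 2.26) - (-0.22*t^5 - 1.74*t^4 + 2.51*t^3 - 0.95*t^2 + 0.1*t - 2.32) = 0.22*t^5 + 1.74*t^4 - 2.51*t^3 + 0.33*t^2 - 4.34*t + 0.0600000000000001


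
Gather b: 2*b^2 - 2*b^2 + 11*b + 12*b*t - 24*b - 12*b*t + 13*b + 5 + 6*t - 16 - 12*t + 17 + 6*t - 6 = 0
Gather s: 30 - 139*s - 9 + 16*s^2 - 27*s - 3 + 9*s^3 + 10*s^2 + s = 9*s^3 + 26*s^2 - 165*s + 18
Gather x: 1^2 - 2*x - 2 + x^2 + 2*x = x^2 - 1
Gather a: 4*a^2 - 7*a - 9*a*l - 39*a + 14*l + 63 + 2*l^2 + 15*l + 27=4*a^2 + a*(-9*l - 46) + 2*l^2 + 29*l + 90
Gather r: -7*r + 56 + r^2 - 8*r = r^2 - 15*r + 56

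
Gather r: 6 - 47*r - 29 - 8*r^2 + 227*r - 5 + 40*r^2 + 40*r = 32*r^2 + 220*r - 28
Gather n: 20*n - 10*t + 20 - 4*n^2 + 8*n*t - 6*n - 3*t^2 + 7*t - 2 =-4*n^2 + n*(8*t + 14) - 3*t^2 - 3*t + 18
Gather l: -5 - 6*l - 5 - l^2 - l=-l^2 - 7*l - 10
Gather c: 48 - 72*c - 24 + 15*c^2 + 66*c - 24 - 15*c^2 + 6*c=0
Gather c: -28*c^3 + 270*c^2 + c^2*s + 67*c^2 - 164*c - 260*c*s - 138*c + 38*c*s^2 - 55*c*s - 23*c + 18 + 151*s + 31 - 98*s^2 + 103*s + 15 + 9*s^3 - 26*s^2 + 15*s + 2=-28*c^3 + c^2*(s + 337) + c*(38*s^2 - 315*s - 325) + 9*s^3 - 124*s^2 + 269*s + 66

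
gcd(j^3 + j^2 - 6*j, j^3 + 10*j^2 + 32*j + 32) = 1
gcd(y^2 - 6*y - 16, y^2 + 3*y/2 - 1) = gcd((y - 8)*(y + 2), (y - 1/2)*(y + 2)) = y + 2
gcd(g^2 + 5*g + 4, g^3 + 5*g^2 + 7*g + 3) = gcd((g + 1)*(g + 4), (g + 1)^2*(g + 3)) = g + 1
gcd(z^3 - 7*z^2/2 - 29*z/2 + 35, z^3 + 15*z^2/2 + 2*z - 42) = z^2 + 3*z/2 - 7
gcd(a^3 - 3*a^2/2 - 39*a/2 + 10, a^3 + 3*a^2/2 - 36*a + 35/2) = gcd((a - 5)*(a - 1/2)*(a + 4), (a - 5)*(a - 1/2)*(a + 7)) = a^2 - 11*a/2 + 5/2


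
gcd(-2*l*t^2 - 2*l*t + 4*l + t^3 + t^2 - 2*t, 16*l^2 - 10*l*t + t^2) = -2*l + t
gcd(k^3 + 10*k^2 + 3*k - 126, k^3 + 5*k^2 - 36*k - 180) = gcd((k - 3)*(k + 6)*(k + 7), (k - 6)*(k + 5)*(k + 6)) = k + 6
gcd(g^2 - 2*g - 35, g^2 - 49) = g - 7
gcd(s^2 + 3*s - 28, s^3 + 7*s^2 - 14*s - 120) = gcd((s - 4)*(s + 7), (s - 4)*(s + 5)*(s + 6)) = s - 4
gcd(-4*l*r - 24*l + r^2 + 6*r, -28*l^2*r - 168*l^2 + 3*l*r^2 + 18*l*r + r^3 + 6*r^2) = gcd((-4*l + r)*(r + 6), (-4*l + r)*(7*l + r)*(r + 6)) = -4*l*r - 24*l + r^2 + 6*r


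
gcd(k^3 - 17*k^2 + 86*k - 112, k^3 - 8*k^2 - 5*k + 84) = k - 7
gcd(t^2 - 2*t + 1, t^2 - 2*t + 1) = t^2 - 2*t + 1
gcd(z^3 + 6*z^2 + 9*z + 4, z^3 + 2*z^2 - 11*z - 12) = z^2 + 5*z + 4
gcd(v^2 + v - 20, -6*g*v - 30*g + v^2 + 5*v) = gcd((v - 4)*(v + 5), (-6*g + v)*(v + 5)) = v + 5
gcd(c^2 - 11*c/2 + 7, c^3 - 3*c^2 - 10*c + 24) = c - 2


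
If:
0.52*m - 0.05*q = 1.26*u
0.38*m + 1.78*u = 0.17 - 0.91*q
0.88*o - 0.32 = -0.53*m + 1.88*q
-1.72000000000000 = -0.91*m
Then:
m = 1.89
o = -5.70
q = -2.31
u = 0.87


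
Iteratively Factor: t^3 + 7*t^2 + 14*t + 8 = (t + 4)*(t^2 + 3*t + 2) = (t + 1)*(t + 4)*(t + 2)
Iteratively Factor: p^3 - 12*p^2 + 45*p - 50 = (p - 2)*(p^2 - 10*p + 25) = (p - 5)*(p - 2)*(p - 5)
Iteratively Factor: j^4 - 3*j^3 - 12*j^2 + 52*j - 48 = (j + 4)*(j^3 - 7*j^2 + 16*j - 12) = (j - 3)*(j + 4)*(j^2 - 4*j + 4) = (j - 3)*(j - 2)*(j + 4)*(j - 2)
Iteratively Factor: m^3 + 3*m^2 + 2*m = (m + 1)*(m^2 + 2*m) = m*(m + 1)*(m + 2)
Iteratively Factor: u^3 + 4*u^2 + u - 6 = (u + 2)*(u^2 + 2*u - 3) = (u + 2)*(u + 3)*(u - 1)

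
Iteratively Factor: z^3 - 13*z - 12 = (z + 3)*(z^2 - 3*z - 4) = (z + 1)*(z + 3)*(z - 4)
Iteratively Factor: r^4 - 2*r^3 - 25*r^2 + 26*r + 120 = (r - 3)*(r^3 + r^2 - 22*r - 40) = (r - 5)*(r - 3)*(r^2 + 6*r + 8) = (r - 5)*(r - 3)*(r + 2)*(r + 4)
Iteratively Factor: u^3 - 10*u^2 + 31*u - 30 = (u - 5)*(u^2 - 5*u + 6) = (u - 5)*(u - 3)*(u - 2)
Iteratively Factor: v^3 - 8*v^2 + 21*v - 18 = (v - 3)*(v^2 - 5*v + 6) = (v - 3)*(v - 2)*(v - 3)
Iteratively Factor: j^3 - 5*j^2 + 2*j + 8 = (j - 2)*(j^2 - 3*j - 4) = (j - 4)*(j - 2)*(j + 1)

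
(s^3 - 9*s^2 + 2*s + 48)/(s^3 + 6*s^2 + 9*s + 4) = (s^3 - 9*s^2 + 2*s + 48)/(s^3 + 6*s^2 + 9*s + 4)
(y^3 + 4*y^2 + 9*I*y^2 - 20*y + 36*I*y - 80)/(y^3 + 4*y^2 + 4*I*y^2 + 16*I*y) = (y + 5*I)/y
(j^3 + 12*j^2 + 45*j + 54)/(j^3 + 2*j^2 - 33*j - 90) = (j^2 + 9*j + 18)/(j^2 - j - 30)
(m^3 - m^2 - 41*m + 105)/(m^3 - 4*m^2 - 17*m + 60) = (m + 7)/(m + 4)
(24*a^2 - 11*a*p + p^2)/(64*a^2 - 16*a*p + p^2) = (-3*a + p)/(-8*a + p)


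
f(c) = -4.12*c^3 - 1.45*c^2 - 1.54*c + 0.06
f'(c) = -12.36*c^2 - 2.9*c - 1.54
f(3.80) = -252.80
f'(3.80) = -191.04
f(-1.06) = 4.97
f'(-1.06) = -12.35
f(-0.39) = 0.68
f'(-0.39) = -2.29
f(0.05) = -0.02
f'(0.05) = -1.72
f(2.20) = -54.22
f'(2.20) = -67.74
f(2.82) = -108.21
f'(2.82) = -108.01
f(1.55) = -21.15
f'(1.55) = -35.73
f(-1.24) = 7.60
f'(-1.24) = -16.95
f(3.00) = -128.85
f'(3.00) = -121.48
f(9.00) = -3134.73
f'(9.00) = -1028.80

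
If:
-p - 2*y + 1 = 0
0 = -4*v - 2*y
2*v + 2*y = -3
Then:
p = 7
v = 3/2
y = -3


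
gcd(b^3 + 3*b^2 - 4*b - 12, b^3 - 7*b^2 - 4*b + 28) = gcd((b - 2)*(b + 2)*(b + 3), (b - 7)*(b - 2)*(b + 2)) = b^2 - 4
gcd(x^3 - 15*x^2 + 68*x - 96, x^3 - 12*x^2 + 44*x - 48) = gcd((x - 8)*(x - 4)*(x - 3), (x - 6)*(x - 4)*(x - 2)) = x - 4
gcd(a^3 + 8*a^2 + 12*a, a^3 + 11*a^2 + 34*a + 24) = a + 6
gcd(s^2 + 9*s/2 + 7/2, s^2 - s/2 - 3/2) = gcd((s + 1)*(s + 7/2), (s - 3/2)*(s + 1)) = s + 1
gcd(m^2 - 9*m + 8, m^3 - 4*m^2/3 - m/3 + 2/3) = m - 1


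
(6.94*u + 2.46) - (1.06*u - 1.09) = 5.88*u + 3.55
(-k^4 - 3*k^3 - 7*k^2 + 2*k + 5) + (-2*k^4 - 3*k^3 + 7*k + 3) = -3*k^4 - 6*k^3 - 7*k^2 + 9*k + 8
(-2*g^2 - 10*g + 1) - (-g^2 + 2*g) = -g^2 - 12*g + 1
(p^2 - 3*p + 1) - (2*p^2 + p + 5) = -p^2 - 4*p - 4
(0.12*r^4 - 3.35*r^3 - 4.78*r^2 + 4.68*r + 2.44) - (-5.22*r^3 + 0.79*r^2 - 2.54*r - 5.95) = 0.12*r^4 + 1.87*r^3 - 5.57*r^2 + 7.22*r + 8.39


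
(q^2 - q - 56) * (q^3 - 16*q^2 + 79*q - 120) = q^5 - 17*q^4 + 39*q^3 + 697*q^2 - 4304*q + 6720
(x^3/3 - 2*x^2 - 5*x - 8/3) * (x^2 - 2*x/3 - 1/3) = x^5/3 - 20*x^4/9 - 34*x^3/9 + 4*x^2/3 + 31*x/9 + 8/9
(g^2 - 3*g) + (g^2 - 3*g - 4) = 2*g^2 - 6*g - 4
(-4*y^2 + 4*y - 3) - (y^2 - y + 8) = -5*y^2 + 5*y - 11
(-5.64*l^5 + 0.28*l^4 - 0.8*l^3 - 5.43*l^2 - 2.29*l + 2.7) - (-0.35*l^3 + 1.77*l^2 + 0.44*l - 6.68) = -5.64*l^5 + 0.28*l^4 - 0.45*l^3 - 7.2*l^2 - 2.73*l + 9.38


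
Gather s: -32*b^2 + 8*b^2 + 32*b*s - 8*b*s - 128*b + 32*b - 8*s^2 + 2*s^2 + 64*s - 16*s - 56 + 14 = -24*b^2 - 96*b - 6*s^2 + s*(24*b + 48) - 42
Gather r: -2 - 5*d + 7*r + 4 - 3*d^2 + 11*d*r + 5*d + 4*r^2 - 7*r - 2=-3*d^2 + 11*d*r + 4*r^2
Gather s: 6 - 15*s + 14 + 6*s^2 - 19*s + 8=6*s^2 - 34*s + 28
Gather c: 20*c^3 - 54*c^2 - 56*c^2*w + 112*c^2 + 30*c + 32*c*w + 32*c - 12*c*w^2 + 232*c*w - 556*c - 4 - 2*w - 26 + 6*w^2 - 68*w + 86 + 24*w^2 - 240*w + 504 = 20*c^3 + c^2*(58 - 56*w) + c*(-12*w^2 + 264*w - 494) + 30*w^2 - 310*w + 560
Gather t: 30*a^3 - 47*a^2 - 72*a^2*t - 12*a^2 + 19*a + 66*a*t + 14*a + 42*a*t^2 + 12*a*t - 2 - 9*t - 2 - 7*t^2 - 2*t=30*a^3 - 59*a^2 + 33*a + t^2*(42*a - 7) + t*(-72*a^2 + 78*a - 11) - 4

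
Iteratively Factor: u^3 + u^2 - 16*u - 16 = (u + 1)*(u^2 - 16) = (u + 1)*(u + 4)*(u - 4)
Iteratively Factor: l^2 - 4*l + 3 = (l - 3)*(l - 1)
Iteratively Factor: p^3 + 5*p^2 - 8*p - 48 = (p - 3)*(p^2 + 8*p + 16) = (p - 3)*(p + 4)*(p + 4)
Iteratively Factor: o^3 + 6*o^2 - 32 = (o + 4)*(o^2 + 2*o - 8) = (o + 4)^2*(o - 2)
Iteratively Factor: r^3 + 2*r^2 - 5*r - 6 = (r + 3)*(r^2 - r - 2) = (r + 1)*(r + 3)*(r - 2)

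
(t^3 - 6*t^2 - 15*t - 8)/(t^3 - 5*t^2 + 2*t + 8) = (t^2 - 7*t - 8)/(t^2 - 6*t + 8)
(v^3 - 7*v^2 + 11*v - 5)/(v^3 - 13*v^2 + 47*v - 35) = (v - 1)/(v - 7)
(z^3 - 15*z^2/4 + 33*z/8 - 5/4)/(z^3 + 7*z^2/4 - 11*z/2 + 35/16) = 2*(z - 2)/(2*z + 7)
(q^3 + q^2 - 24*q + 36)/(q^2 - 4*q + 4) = (q^2 + 3*q - 18)/(q - 2)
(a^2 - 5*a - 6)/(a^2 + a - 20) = (a^2 - 5*a - 6)/(a^2 + a - 20)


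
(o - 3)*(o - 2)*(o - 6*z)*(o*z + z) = o^4*z - 6*o^3*z^2 - 4*o^3*z + 24*o^2*z^2 + o^2*z - 6*o*z^2 + 6*o*z - 36*z^2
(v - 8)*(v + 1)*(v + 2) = v^3 - 5*v^2 - 22*v - 16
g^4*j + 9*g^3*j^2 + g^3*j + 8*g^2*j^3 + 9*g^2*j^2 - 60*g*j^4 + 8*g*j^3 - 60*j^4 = (g - 2*j)*(g + 5*j)*(g + 6*j)*(g*j + j)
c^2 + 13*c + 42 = (c + 6)*(c + 7)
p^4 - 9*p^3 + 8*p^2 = p^2*(p - 8)*(p - 1)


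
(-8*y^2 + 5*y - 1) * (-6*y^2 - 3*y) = 48*y^4 - 6*y^3 - 9*y^2 + 3*y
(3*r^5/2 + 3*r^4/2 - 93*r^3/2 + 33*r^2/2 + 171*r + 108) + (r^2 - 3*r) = 3*r^5/2 + 3*r^4/2 - 93*r^3/2 + 35*r^2/2 + 168*r + 108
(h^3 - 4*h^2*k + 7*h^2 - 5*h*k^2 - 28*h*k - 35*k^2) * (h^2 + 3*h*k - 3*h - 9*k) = h^5 - h^4*k + 4*h^4 - 17*h^3*k^2 - 4*h^3*k - 21*h^3 - 15*h^2*k^3 - 68*h^2*k^2 + 21*h^2*k - 60*h*k^3 + 357*h*k^2 + 315*k^3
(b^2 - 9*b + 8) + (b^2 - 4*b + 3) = 2*b^2 - 13*b + 11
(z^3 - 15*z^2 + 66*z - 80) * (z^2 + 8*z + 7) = z^5 - 7*z^4 - 47*z^3 + 343*z^2 - 178*z - 560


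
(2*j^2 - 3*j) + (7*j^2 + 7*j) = 9*j^2 + 4*j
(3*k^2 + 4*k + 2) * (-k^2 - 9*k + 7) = -3*k^4 - 31*k^3 - 17*k^2 + 10*k + 14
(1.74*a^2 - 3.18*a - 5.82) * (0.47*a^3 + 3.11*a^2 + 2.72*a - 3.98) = 0.8178*a^5 + 3.9168*a^4 - 7.8924*a^3 - 33.675*a^2 - 3.174*a + 23.1636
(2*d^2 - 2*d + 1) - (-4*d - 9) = 2*d^2 + 2*d + 10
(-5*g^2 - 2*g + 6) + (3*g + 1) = -5*g^2 + g + 7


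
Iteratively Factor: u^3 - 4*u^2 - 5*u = (u + 1)*(u^2 - 5*u) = u*(u + 1)*(u - 5)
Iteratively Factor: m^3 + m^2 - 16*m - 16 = (m + 4)*(m^2 - 3*m - 4) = (m + 1)*(m + 4)*(m - 4)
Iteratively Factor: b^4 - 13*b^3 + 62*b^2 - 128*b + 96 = (b - 4)*(b^3 - 9*b^2 + 26*b - 24) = (b - 4)^2*(b^2 - 5*b + 6) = (b - 4)^2*(b - 3)*(b - 2)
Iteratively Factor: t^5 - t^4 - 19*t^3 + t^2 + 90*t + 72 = (t + 2)*(t^4 - 3*t^3 - 13*t^2 + 27*t + 36) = (t + 1)*(t + 2)*(t^3 - 4*t^2 - 9*t + 36) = (t - 3)*(t + 1)*(t + 2)*(t^2 - t - 12) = (t - 3)*(t + 1)*(t + 2)*(t + 3)*(t - 4)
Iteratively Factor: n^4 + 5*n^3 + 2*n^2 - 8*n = (n)*(n^3 + 5*n^2 + 2*n - 8) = n*(n - 1)*(n^2 + 6*n + 8) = n*(n - 1)*(n + 2)*(n + 4)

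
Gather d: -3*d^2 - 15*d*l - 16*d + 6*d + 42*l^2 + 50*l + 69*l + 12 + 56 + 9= -3*d^2 + d*(-15*l - 10) + 42*l^2 + 119*l + 77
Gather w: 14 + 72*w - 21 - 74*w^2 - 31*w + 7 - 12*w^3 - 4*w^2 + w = -12*w^3 - 78*w^2 + 42*w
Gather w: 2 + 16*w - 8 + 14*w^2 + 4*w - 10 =14*w^2 + 20*w - 16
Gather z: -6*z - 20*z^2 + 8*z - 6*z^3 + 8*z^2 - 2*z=-6*z^3 - 12*z^2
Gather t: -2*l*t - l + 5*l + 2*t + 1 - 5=4*l + t*(2 - 2*l) - 4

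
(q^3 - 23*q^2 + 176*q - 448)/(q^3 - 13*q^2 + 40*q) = (q^2 - 15*q + 56)/(q*(q - 5))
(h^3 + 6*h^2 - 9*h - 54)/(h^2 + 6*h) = h - 9/h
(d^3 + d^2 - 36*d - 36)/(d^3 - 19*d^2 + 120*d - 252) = (d^2 + 7*d + 6)/(d^2 - 13*d + 42)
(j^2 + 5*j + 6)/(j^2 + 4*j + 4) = (j + 3)/(j + 2)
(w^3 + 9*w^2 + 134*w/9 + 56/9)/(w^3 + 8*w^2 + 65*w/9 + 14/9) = (3*w + 4)/(3*w + 1)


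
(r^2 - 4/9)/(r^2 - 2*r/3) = (r + 2/3)/r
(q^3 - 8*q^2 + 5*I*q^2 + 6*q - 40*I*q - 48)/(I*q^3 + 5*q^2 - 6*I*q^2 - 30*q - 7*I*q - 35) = (-I*q^3 + q^2*(5 + 8*I) - 2*q*(20 + 3*I) + 48*I)/(q^3 - q^2*(6 + 5*I) + q*(-7 + 30*I) + 35*I)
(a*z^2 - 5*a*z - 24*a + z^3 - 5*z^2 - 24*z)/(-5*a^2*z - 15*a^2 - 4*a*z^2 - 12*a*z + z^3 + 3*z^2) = (z - 8)/(-5*a + z)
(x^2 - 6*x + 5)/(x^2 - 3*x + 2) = (x - 5)/(x - 2)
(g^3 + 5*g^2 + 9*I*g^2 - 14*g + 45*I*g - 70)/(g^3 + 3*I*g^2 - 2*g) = (g^2 + g*(5 + 7*I) + 35*I)/(g*(g + I))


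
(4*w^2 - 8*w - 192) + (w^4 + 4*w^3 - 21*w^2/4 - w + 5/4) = w^4 + 4*w^3 - 5*w^2/4 - 9*w - 763/4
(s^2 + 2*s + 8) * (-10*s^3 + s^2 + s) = -10*s^5 - 19*s^4 - 77*s^3 + 10*s^2 + 8*s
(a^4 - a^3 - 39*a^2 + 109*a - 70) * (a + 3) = a^5 + 2*a^4 - 42*a^3 - 8*a^2 + 257*a - 210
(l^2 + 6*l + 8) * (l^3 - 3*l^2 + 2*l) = l^5 + 3*l^4 - 8*l^3 - 12*l^2 + 16*l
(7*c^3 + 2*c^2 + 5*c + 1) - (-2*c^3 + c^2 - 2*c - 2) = 9*c^3 + c^2 + 7*c + 3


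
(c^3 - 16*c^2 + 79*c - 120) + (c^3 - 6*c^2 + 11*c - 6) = 2*c^3 - 22*c^2 + 90*c - 126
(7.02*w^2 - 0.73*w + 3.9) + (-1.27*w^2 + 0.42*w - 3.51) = 5.75*w^2 - 0.31*w + 0.39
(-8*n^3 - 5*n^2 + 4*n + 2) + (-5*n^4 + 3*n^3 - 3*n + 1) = -5*n^4 - 5*n^3 - 5*n^2 + n + 3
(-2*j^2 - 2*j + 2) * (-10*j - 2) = 20*j^3 + 24*j^2 - 16*j - 4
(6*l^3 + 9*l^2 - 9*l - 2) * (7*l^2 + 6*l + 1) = 42*l^5 + 99*l^4 - 3*l^3 - 59*l^2 - 21*l - 2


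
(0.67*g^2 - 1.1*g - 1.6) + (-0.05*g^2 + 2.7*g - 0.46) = 0.62*g^2 + 1.6*g - 2.06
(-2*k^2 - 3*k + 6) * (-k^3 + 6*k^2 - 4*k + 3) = 2*k^5 - 9*k^4 - 16*k^3 + 42*k^2 - 33*k + 18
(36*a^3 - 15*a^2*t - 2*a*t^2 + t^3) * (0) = 0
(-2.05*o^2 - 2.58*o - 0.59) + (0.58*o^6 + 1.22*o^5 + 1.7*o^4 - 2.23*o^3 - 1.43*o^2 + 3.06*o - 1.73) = 0.58*o^6 + 1.22*o^5 + 1.7*o^4 - 2.23*o^3 - 3.48*o^2 + 0.48*o - 2.32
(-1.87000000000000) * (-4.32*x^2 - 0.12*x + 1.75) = 8.0784*x^2 + 0.2244*x - 3.2725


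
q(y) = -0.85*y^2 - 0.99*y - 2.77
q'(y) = -1.7*y - 0.99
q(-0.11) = -2.67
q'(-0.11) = -0.80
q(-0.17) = -2.63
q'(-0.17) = -0.70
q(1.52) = -6.24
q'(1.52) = -3.57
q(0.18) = -2.98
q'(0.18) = -1.30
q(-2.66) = -6.15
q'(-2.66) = 3.53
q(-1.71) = -3.56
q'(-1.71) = 1.92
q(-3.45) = -9.47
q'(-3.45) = 4.88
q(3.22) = -14.77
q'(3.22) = -6.46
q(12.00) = -137.05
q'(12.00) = -21.39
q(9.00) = -80.53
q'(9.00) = -16.29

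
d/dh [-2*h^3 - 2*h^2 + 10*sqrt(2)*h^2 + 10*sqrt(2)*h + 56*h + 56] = -6*h^2 - 4*h + 20*sqrt(2)*h + 10*sqrt(2) + 56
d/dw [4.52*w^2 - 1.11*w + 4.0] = 9.04*w - 1.11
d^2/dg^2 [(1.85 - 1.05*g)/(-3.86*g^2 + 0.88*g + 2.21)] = ((16.13 - 24.318*g)*(-3.86*g^2 + 0.88*g + 2.21) - (1.05*g - 1.85)*(7.72*g - 0.88)*(15.44*g - 1.76))/(-3.86*g^2 + 0.88*g + 2.21)^3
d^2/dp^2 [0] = 0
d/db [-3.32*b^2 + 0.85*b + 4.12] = 0.85 - 6.64*b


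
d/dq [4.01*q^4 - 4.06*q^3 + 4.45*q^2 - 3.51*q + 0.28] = 16.04*q^3 - 12.18*q^2 + 8.9*q - 3.51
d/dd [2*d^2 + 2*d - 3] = 4*d + 2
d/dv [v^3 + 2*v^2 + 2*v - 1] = 3*v^2 + 4*v + 2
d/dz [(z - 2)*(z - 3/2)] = 2*z - 7/2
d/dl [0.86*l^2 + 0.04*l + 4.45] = 1.72*l + 0.04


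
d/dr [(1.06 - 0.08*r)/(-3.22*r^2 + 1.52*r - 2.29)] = (-0.2576*r^2 + 6.8264*r - 1.428)/(10.3684*r^4 - 9.7888*r^3 + 17.058*r^2 - 6.9616*r + 5.2441)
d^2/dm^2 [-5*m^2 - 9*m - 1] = -10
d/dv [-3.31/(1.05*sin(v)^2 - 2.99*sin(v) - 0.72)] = (6.951*sin(v) - 9.8969)*cos(v)/(-1.05*sin(v)^2 + 2.99*sin(v) + 0.72)^2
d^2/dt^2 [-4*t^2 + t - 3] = -8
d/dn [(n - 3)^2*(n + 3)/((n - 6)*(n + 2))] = (n^4 - 8*n^3 - 15*n^2 + 18*n + 216)/(n^4 - 8*n^3 - 8*n^2 + 96*n + 144)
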